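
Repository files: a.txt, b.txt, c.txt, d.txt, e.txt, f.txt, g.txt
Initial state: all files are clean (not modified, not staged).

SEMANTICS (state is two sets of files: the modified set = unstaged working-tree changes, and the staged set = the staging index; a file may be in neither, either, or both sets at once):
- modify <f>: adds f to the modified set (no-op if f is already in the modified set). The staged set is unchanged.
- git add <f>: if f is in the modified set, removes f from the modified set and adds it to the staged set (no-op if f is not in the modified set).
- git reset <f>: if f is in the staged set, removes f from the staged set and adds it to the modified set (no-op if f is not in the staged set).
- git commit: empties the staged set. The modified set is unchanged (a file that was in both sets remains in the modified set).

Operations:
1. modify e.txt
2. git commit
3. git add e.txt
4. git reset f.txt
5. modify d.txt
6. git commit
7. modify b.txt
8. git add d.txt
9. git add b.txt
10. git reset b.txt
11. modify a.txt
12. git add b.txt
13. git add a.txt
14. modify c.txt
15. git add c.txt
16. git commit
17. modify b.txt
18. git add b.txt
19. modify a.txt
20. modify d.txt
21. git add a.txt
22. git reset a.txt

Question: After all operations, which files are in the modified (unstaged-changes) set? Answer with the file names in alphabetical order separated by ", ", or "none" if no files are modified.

After op 1 (modify e.txt): modified={e.txt} staged={none}
After op 2 (git commit): modified={e.txt} staged={none}
After op 3 (git add e.txt): modified={none} staged={e.txt}
After op 4 (git reset f.txt): modified={none} staged={e.txt}
After op 5 (modify d.txt): modified={d.txt} staged={e.txt}
After op 6 (git commit): modified={d.txt} staged={none}
After op 7 (modify b.txt): modified={b.txt, d.txt} staged={none}
After op 8 (git add d.txt): modified={b.txt} staged={d.txt}
After op 9 (git add b.txt): modified={none} staged={b.txt, d.txt}
After op 10 (git reset b.txt): modified={b.txt} staged={d.txt}
After op 11 (modify a.txt): modified={a.txt, b.txt} staged={d.txt}
After op 12 (git add b.txt): modified={a.txt} staged={b.txt, d.txt}
After op 13 (git add a.txt): modified={none} staged={a.txt, b.txt, d.txt}
After op 14 (modify c.txt): modified={c.txt} staged={a.txt, b.txt, d.txt}
After op 15 (git add c.txt): modified={none} staged={a.txt, b.txt, c.txt, d.txt}
After op 16 (git commit): modified={none} staged={none}
After op 17 (modify b.txt): modified={b.txt} staged={none}
After op 18 (git add b.txt): modified={none} staged={b.txt}
After op 19 (modify a.txt): modified={a.txt} staged={b.txt}
After op 20 (modify d.txt): modified={a.txt, d.txt} staged={b.txt}
After op 21 (git add a.txt): modified={d.txt} staged={a.txt, b.txt}
After op 22 (git reset a.txt): modified={a.txt, d.txt} staged={b.txt}

Answer: a.txt, d.txt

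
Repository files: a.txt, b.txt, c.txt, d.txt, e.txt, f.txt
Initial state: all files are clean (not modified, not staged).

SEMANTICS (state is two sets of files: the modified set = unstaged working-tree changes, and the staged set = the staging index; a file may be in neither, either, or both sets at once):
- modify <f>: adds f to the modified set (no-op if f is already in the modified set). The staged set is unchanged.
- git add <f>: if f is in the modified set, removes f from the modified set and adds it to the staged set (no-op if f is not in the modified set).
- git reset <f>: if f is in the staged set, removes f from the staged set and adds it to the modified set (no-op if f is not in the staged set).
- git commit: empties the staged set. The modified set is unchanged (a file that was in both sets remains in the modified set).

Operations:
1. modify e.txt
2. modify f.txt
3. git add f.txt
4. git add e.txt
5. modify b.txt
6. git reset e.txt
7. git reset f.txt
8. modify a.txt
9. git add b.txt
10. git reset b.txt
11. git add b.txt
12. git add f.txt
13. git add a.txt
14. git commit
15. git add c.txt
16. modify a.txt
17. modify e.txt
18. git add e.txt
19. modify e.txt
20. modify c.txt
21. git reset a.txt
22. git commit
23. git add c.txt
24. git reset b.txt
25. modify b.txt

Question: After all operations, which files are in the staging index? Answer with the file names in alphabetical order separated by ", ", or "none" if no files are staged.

Answer: c.txt

Derivation:
After op 1 (modify e.txt): modified={e.txt} staged={none}
After op 2 (modify f.txt): modified={e.txt, f.txt} staged={none}
After op 3 (git add f.txt): modified={e.txt} staged={f.txt}
After op 4 (git add e.txt): modified={none} staged={e.txt, f.txt}
After op 5 (modify b.txt): modified={b.txt} staged={e.txt, f.txt}
After op 6 (git reset e.txt): modified={b.txt, e.txt} staged={f.txt}
After op 7 (git reset f.txt): modified={b.txt, e.txt, f.txt} staged={none}
After op 8 (modify a.txt): modified={a.txt, b.txt, e.txt, f.txt} staged={none}
After op 9 (git add b.txt): modified={a.txt, e.txt, f.txt} staged={b.txt}
After op 10 (git reset b.txt): modified={a.txt, b.txt, e.txt, f.txt} staged={none}
After op 11 (git add b.txt): modified={a.txt, e.txt, f.txt} staged={b.txt}
After op 12 (git add f.txt): modified={a.txt, e.txt} staged={b.txt, f.txt}
After op 13 (git add a.txt): modified={e.txt} staged={a.txt, b.txt, f.txt}
After op 14 (git commit): modified={e.txt} staged={none}
After op 15 (git add c.txt): modified={e.txt} staged={none}
After op 16 (modify a.txt): modified={a.txt, e.txt} staged={none}
After op 17 (modify e.txt): modified={a.txt, e.txt} staged={none}
After op 18 (git add e.txt): modified={a.txt} staged={e.txt}
After op 19 (modify e.txt): modified={a.txt, e.txt} staged={e.txt}
After op 20 (modify c.txt): modified={a.txt, c.txt, e.txt} staged={e.txt}
After op 21 (git reset a.txt): modified={a.txt, c.txt, e.txt} staged={e.txt}
After op 22 (git commit): modified={a.txt, c.txt, e.txt} staged={none}
After op 23 (git add c.txt): modified={a.txt, e.txt} staged={c.txt}
After op 24 (git reset b.txt): modified={a.txt, e.txt} staged={c.txt}
After op 25 (modify b.txt): modified={a.txt, b.txt, e.txt} staged={c.txt}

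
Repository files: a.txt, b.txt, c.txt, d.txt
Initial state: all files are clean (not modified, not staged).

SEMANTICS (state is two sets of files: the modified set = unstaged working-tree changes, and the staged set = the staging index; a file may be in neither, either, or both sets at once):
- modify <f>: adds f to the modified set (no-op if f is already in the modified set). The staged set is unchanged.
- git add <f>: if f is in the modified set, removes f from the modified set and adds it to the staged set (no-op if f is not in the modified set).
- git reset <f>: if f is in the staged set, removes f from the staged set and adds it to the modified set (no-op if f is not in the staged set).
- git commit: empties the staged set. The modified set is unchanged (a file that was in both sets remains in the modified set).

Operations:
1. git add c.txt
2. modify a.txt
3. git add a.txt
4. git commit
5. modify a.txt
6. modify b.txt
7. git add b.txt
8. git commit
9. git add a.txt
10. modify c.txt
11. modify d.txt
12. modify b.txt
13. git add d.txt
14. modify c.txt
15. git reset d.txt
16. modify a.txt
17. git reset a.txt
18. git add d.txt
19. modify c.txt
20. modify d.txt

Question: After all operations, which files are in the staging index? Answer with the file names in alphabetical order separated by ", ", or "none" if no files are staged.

After op 1 (git add c.txt): modified={none} staged={none}
After op 2 (modify a.txt): modified={a.txt} staged={none}
After op 3 (git add a.txt): modified={none} staged={a.txt}
After op 4 (git commit): modified={none} staged={none}
After op 5 (modify a.txt): modified={a.txt} staged={none}
After op 6 (modify b.txt): modified={a.txt, b.txt} staged={none}
After op 7 (git add b.txt): modified={a.txt} staged={b.txt}
After op 8 (git commit): modified={a.txt} staged={none}
After op 9 (git add a.txt): modified={none} staged={a.txt}
After op 10 (modify c.txt): modified={c.txt} staged={a.txt}
After op 11 (modify d.txt): modified={c.txt, d.txt} staged={a.txt}
After op 12 (modify b.txt): modified={b.txt, c.txt, d.txt} staged={a.txt}
After op 13 (git add d.txt): modified={b.txt, c.txt} staged={a.txt, d.txt}
After op 14 (modify c.txt): modified={b.txt, c.txt} staged={a.txt, d.txt}
After op 15 (git reset d.txt): modified={b.txt, c.txt, d.txt} staged={a.txt}
After op 16 (modify a.txt): modified={a.txt, b.txt, c.txt, d.txt} staged={a.txt}
After op 17 (git reset a.txt): modified={a.txt, b.txt, c.txt, d.txt} staged={none}
After op 18 (git add d.txt): modified={a.txt, b.txt, c.txt} staged={d.txt}
After op 19 (modify c.txt): modified={a.txt, b.txt, c.txt} staged={d.txt}
After op 20 (modify d.txt): modified={a.txt, b.txt, c.txt, d.txt} staged={d.txt}

Answer: d.txt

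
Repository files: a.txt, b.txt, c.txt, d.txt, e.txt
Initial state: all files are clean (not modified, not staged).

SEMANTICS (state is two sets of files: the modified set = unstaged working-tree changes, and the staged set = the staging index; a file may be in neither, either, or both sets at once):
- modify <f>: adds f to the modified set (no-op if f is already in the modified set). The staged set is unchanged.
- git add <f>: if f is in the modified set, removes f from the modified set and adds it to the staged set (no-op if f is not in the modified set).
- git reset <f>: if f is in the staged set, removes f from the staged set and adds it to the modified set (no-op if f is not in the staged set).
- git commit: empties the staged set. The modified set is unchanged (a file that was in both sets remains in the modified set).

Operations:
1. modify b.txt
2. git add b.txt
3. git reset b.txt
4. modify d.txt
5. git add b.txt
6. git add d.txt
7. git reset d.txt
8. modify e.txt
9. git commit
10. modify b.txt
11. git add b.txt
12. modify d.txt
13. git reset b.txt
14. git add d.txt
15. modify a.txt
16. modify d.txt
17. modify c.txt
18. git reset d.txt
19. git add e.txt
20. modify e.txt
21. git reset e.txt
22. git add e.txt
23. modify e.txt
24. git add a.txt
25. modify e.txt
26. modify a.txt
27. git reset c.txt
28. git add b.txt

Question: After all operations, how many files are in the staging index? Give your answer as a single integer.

After op 1 (modify b.txt): modified={b.txt} staged={none}
After op 2 (git add b.txt): modified={none} staged={b.txt}
After op 3 (git reset b.txt): modified={b.txt} staged={none}
After op 4 (modify d.txt): modified={b.txt, d.txt} staged={none}
After op 5 (git add b.txt): modified={d.txt} staged={b.txt}
After op 6 (git add d.txt): modified={none} staged={b.txt, d.txt}
After op 7 (git reset d.txt): modified={d.txt} staged={b.txt}
After op 8 (modify e.txt): modified={d.txt, e.txt} staged={b.txt}
After op 9 (git commit): modified={d.txt, e.txt} staged={none}
After op 10 (modify b.txt): modified={b.txt, d.txt, e.txt} staged={none}
After op 11 (git add b.txt): modified={d.txt, e.txt} staged={b.txt}
After op 12 (modify d.txt): modified={d.txt, e.txt} staged={b.txt}
After op 13 (git reset b.txt): modified={b.txt, d.txt, e.txt} staged={none}
After op 14 (git add d.txt): modified={b.txt, e.txt} staged={d.txt}
After op 15 (modify a.txt): modified={a.txt, b.txt, e.txt} staged={d.txt}
After op 16 (modify d.txt): modified={a.txt, b.txt, d.txt, e.txt} staged={d.txt}
After op 17 (modify c.txt): modified={a.txt, b.txt, c.txt, d.txt, e.txt} staged={d.txt}
After op 18 (git reset d.txt): modified={a.txt, b.txt, c.txt, d.txt, e.txt} staged={none}
After op 19 (git add e.txt): modified={a.txt, b.txt, c.txt, d.txt} staged={e.txt}
After op 20 (modify e.txt): modified={a.txt, b.txt, c.txt, d.txt, e.txt} staged={e.txt}
After op 21 (git reset e.txt): modified={a.txt, b.txt, c.txt, d.txt, e.txt} staged={none}
After op 22 (git add e.txt): modified={a.txt, b.txt, c.txt, d.txt} staged={e.txt}
After op 23 (modify e.txt): modified={a.txt, b.txt, c.txt, d.txt, e.txt} staged={e.txt}
After op 24 (git add a.txt): modified={b.txt, c.txt, d.txt, e.txt} staged={a.txt, e.txt}
After op 25 (modify e.txt): modified={b.txt, c.txt, d.txt, e.txt} staged={a.txt, e.txt}
After op 26 (modify a.txt): modified={a.txt, b.txt, c.txt, d.txt, e.txt} staged={a.txt, e.txt}
After op 27 (git reset c.txt): modified={a.txt, b.txt, c.txt, d.txt, e.txt} staged={a.txt, e.txt}
After op 28 (git add b.txt): modified={a.txt, c.txt, d.txt, e.txt} staged={a.txt, b.txt, e.txt}
Final staged set: {a.txt, b.txt, e.txt} -> count=3

Answer: 3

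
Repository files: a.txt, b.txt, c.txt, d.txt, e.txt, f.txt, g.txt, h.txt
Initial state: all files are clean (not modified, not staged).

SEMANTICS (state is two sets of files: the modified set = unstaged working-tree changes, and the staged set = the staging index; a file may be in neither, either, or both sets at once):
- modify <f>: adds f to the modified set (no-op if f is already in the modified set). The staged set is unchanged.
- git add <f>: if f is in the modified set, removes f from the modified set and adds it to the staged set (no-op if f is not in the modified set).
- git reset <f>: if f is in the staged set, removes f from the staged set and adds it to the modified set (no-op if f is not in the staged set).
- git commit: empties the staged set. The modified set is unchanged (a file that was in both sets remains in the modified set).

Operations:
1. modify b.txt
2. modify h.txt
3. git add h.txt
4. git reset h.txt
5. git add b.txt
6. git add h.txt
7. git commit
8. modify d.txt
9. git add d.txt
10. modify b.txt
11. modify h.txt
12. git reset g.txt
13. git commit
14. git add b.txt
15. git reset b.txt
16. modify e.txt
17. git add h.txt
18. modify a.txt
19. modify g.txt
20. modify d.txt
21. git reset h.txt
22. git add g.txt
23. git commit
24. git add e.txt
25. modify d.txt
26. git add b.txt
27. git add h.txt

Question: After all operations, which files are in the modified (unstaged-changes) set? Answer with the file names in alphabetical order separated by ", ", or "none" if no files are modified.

After op 1 (modify b.txt): modified={b.txt} staged={none}
After op 2 (modify h.txt): modified={b.txt, h.txt} staged={none}
After op 3 (git add h.txt): modified={b.txt} staged={h.txt}
After op 4 (git reset h.txt): modified={b.txt, h.txt} staged={none}
After op 5 (git add b.txt): modified={h.txt} staged={b.txt}
After op 6 (git add h.txt): modified={none} staged={b.txt, h.txt}
After op 7 (git commit): modified={none} staged={none}
After op 8 (modify d.txt): modified={d.txt} staged={none}
After op 9 (git add d.txt): modified={none} staged={d.txt}
After op 10 (modify b.txt): modified={b.txt} staged={d.txt}
After op 11 (modify h.txt): modified={b.txt, h.txt} staged={d.txt}
After op 12 (git reset g.txt): modified={b.txt, h.txt} staged={d.txt}
After op 13 (git commit): modified={b.txt, h.txt} staged={none}
After op 14 (git add b.txt): modified={h.txt} staged={b.txt}
After op 15 (git reset b.txt): modified={b.txt, h.txt} staged={none}
After op 16 (modify e.txt): modified={b.txt, e.txt, h.txt} staged={none}
After op 17 (git add h.txt): modified={b.txt, e.txt} staged={h.txt}
After op 18 (modify a.txt): modified={a.txt, b.txt, e.txt} staged={h.txt}
After op 19 (modify g.txt): modified={a.txt, b.txt, e.txt, g.txt} staged={h.txt}
After op 20 (modify d.txt): modified={a.txt, b.txt, d.txt, e.txt, g.txt} staged={h.txt}
After op 21 (git reset h.txt): modified={a.txt, b.txt, d.txt, e.txt, g.txt, h.txt} staged={none}
After op 22 (git add g.txt): modified={a.txt, b.txt, d.txt, e.txt, h.txt} staged={g.txt}
After op 23 (git commit): modified={a.txt, b.txt, d.txt, e.txt, h.txt} staged={none}
After op 24 (git add e.txt): modified={a.txt, b.txt, d.txt, h.txt} staged={e.txt}
After op 25 (modify d.txt): modified={a.txt, b.txt, d.txt, h.txt} staged={e.txt}
After op 26 (git add b.txt): modified={a.txt, d.txt, h.txt} staged={b.txt, e.txt}
After op 27 (git add h.txt): modified={a.txt, d.txt} staged={b.txt, e.txt, h.txt}

Answer: a.txt, d.txt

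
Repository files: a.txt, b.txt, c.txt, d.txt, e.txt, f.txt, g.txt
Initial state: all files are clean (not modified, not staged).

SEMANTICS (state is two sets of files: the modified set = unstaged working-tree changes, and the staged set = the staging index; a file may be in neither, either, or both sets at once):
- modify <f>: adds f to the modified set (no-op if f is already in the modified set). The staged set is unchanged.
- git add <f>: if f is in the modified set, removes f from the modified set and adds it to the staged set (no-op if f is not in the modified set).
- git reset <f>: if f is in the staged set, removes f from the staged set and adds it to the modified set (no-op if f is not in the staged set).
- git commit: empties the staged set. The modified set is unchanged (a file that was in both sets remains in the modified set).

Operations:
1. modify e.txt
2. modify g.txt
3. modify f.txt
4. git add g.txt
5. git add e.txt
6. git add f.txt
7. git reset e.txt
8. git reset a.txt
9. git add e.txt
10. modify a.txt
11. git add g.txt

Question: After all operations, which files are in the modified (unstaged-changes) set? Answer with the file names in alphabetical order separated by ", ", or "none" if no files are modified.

After op 1 (modify e.txt): modified={e.txt} staged={none}
After op 2 (modify g.txt): modified={e.txt, g.txt} staged={none}
After op 3 (modify f.txt): modified={e.txt, f.txt, g.txt} staged={none}
After op 4 (git add g.txt): modified={e.txt, f.txt} staged={g.txt}
After op 5 (git add e.txt): modified={f.txt} staged={e.txt, g.txt}
After op 6 (git add f.txt): modified={none} staged={e.txt, f.txt, g.txt}
After op 7 (git reset e.txt): modified={e.txt} staged={f.txt, g.txt}
After op 8 (git reset a.txt): modified={e.txt} staged={f.txt, g.txt}
After op 9 (git add e.txt): modified={none} staged={e.txt, f.txt, g.txt}
After op 10 (modify a.txt): modified={a.txt} staged={e.txt, f.txt, g.txt}
After op 11 (git add g.txt): modified={a.txt} staged={e.txt, f.txt, g.txt}

Answer: a.txt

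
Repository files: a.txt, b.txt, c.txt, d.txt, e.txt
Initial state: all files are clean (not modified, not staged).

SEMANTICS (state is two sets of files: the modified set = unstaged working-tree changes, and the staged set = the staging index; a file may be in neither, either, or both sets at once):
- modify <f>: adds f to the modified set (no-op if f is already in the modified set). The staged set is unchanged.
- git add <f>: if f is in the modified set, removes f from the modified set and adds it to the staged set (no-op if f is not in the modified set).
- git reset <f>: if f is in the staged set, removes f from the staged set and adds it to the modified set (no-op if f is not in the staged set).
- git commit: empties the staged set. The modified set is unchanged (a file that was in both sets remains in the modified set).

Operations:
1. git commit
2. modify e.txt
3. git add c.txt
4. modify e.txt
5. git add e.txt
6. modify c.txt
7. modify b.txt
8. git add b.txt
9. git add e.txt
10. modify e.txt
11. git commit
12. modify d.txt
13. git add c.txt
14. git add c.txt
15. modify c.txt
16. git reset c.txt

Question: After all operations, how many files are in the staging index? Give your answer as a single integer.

Answer: 0

Derivation:
After op 1 (git commit): modified={none} staged={none}
After op 2 (modify e.txt): modified={e.txt} staged={none}
After op 3 (git add c.txt): modified={e.txt} staged={none}
After op 4 (modify e.txt): modified={e.txt} staged={none}
After op 5 (git add e.txt): modified={none} staged={e.txt}
After op 6 (modify c.txt): modified={c.txt} staged={e.txt}
After op 7 (modify b.txt): modified={b.txt, c.txt} staged={e.txt}
After op 8 (git add b.txt): modified={c.txt} staged={b.txt, e.txt}
After op 9 (git add e.txt): modified={c.txt} staged={b.txt, e.txt}
After op 10 (modify e.txt): modified={c.txt, e.txt} staged={b.txt, e.txt}
After op 11 (git commit): modified={c.txt, e.txt} staged={none}
After op 12 (modify d.txt): modified={c.txt, d.txt, e.txt} staged={none}
After op 13 (git add c.txt): modified={d.txt, e.txt} staged={c.txt}
After op 14 (git add c.txt): modified={d.txt, e.txt} staged={c.txt}
After op 15 (modify c.txt): modified={c.txt, d.txt, e.txt} staged={c.txt}
After op 16 (git reset c.txt): modified={c.txt, d.txt, e.txt} staged={none}
Final staged set: {none} -> count=0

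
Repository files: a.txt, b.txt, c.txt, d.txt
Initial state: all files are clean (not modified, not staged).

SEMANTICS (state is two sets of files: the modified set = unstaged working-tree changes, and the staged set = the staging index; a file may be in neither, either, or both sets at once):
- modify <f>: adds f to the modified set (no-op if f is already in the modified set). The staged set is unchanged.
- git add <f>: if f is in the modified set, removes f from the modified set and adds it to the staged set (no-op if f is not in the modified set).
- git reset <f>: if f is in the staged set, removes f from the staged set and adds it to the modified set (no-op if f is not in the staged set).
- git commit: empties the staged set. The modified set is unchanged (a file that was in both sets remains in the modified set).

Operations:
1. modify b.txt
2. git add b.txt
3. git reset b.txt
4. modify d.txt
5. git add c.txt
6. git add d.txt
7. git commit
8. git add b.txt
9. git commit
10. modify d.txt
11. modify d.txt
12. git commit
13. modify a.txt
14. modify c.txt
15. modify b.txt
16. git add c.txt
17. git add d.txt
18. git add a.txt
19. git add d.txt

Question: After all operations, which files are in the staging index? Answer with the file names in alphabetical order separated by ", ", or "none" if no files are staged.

After op 1 (modify b.txt): modified={b.txt} staged={none}
After op 2 (git add b.txt): modified={none} staged={b.txt}
After op 3 (git reset b.txt): modified={b.txt} staged={none}
After op 4 (modify d.txt): modified={b.txt, d.txt} staged={none}
After op 5 (git add c.txt): modified={b.txt, d.txt} staged={none}
After op 6 (git add d.txt): modified={b.txt} staged={d.txt}
After op 7 (git commit): modified={b.txt} staged={none}
After op 8 (git add b.txt): modified={none} staged={b.txt}
After op 9 (git commit): modified={none} staged={none}
After op 10 (modify d.txt): modified={d.txt} staged={none}
After op 11 (modify d.txt): modified={d.txt} staged={none}
After op 12 (git commit): modified={d.txt} staged={none}
After op 13 (modify a.txt): modified={a.txt, d.txt} staged={none}
After op 14 (modify c.txt): modified={a.txt, c.txt, d.txt} staged={none}
After op 15 (modify b.txt): modified={a.txt, b.txt, c.txt, d.txt} staged={none}
After op 16 (git add c.txt): modified={a.txt, b.txt, d.txt} staged={c.txt}
After op 17 (git add d.txt): modified={a.txt, b.txt} staged={c.txt, d.txt}
After op 18 (git add a.txt): modified={b.txt} staged={a.txt, c.txt, d.txt}
After op 19 (git add d.txt): modified={b.txt} staged={a.txt, c.txt, d.txt}

Answer: a.txt, c.txt, d.txt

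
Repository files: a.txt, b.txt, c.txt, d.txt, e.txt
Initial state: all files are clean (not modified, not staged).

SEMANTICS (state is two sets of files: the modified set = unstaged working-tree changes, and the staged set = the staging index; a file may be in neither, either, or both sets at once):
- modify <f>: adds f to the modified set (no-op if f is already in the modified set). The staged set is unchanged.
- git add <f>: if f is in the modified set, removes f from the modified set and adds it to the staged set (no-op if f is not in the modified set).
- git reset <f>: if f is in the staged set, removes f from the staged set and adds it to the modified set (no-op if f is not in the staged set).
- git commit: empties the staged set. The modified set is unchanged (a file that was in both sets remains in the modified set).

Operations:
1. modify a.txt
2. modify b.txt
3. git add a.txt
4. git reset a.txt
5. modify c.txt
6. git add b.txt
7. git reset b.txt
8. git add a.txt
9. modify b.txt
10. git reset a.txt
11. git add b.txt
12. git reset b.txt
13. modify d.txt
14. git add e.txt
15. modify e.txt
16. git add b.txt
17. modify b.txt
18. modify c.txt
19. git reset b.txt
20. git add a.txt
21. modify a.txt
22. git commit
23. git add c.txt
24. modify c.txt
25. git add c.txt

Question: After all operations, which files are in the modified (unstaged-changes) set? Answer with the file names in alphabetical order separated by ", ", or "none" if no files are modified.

After op 1 (modify a.txt): modified={a.txt} staged={none}
After op 2 (modify b.txt): modified={a.txt, b.txt} staged={none}
After op 3 (git add a.txt): modified={b.txt} staged={a.txt}
After op 4 (git reset a.txt): modified={a.txt, b.txt} staged={none}
After op 5 (modify c.txt): modified={a.txt, b.txt, c.txt} staged={none}
After op 6 (git add b.txt): modified={a.txt, c.txt} staged={b.txt}
After op 7 (git reset b.txt): modified={a.txt, b.txt, c.txt} staged={none}
After op 8 (git add a.txt): modified={b.txt, c.txt} staged={a.txt}
After op 9 (modify b.txt): modified={b.txt, c.txt} staged={a.txt}
After op 10 (git reset a.txt): modified={a.txt, b.txt, c.txt} staged={none}
After op 11 (git add b.txt): modified={a.txt, c.txt} staged={b.txt}
After op 12 (git reset b.txt): modified={a.txt, b.txt, c.txt} staged={none}
After op 13 (modify d.txt): modified={a.txt, b.txt, c.txt, d.txt} staged={none}
After op 14 (git add e.txt): modified={a.txt, b.txt, c.txt, d.txt} staged={none}
After op 15 (modify e.txt): modified={a.txt, b.txt, c.txt, d.txt, e.txt} staged={none}
After op 16 (git add b.txt): modified={a.txt, c.txt, d.txt, e.txt} staged={b.txt}
After op 17 (modify b.txt): modified={a.txt, b.txt, c.txt, d.txt, e.txt} staged={b.txt}
After op 18 (modify c.txt): modified={a.txt, b.txt, c.txt, d.txt, e.txt} staged={b.txt}
After op 19 (git reset b.txt): modified={a.txt, b.txt, c.txt, d.txt, e.txt} staged={none}
After op 20 (git add a.txt): modified={b.txt, c.txt, d.txt, e.txt} staged={a.txt}
After op 21 (modify a.txt): modified={a.txt, b.txt, c.txt, d.txt, e.txt} staged={a.txt}
After op 22 (git commit): modified={a.txt, b.txt, c.txt, d.txt, e.txt} staged={none}
After op 23 (git add c.txt): modified={a.txt, b.txt, d.txt, e.txt} staged={c.txt}
After op 24 (modify c.txt): modified={a.txt, b.txt, c.txt, d.txt, e.txt} staged={c.txt}
After op 25 (git add c.txt): modified={a.txt, b.txt, d.txt, e.txt} staged={c.txt}

Answer: a.txt, b.txt, d.txt, e.txt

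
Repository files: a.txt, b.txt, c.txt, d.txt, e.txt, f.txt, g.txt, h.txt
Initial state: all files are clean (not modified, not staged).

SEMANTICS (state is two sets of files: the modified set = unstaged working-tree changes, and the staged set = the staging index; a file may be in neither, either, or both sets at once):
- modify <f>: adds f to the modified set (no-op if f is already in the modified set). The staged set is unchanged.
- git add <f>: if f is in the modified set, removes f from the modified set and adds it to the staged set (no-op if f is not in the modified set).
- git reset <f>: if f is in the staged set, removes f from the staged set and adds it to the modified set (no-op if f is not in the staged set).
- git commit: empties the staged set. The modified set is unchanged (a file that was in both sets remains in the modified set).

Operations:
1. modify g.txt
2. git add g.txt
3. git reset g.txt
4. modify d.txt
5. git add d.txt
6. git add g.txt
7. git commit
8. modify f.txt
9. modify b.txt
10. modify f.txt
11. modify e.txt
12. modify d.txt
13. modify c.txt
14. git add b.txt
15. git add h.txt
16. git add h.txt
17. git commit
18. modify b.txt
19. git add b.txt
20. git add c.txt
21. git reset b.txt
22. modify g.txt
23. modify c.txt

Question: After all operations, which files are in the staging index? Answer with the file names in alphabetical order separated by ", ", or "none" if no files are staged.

After op 1 (modify g.txt): modified={g.txt} staged={none}
After op 2 (git add g.txt): modified={none} staged={g.txt}
After op 3 (git reset g.txt): modified={g.txt} staged={none}
After op 4 (modify d.txt): modified={d.txt, g.txt} staged={none}
After op 5 (git add d.txt): modified={g.txt} staged={d.txt}
After op 6 (git add g.txt): modified={none} staged={d.txt, g.txt}
After op 7 (git commit): modified={none} staged={none}
After op 8 (modify f.txt): modified={f.txt} staged={none}
After op 9 (modify b.txt): modified={b.txt, f.txt} staged={none}
After op 10 (modify f.txt): modified={b.txt, f.txt} staged={none}
After op 11 (modify e.txt): modified={b.txt, e.txt, f.txt} staged={none}
After op 12 (modify d.txt): modified={b.txt, d.txt, e.txt, f.txt} staged={none}
After op 13 (modify c.txt): modified={b.txt, c.txt, d.txt, e.txt, f.txt} staged={none}
After op 14 (git add b.txt): modified={c.txt, d.txt, e.txt, f.txt} staged={b.txt}
After op 15 (git add h.txt): modified={c.txt, d.txt, e.txt, f.txt} staged={b.txt}
After op 16 (git add h.txt): modified={c.txt, d.txt, e.txt, f.txt} staged={b.txt}
After op 17 (git commit): modified={c.txt, d.txt, e.txt, f.txt} staged={none}
After op 18 (modify b.txt): modified={b.txt, c.txt, d.txt, e.txt, f.txt} staged={none}
After op 19 (git add b.txt): modified={c.txt, d.txt, e.txt, f.txt} staged={b.txt}
After op 20 (git add c.txt): modified={d.txt, e.txt, f.txt} staged={b.txt, c.txt}
After op 21 (git reset b.txt): modified={b.txt, d.txt, e.txt, f.txt} staged={c.txt}
After op 22 (modify g.txt): modified={b.txt, d.txt, e.txt, f.txt, g.txt} staged={c.txt}
After op 23 (modify c.txt): modified={b.txt, c.txt, d.txt, e.txt, f.txt, g.txt} staged={c.txt}

Answer: c.txt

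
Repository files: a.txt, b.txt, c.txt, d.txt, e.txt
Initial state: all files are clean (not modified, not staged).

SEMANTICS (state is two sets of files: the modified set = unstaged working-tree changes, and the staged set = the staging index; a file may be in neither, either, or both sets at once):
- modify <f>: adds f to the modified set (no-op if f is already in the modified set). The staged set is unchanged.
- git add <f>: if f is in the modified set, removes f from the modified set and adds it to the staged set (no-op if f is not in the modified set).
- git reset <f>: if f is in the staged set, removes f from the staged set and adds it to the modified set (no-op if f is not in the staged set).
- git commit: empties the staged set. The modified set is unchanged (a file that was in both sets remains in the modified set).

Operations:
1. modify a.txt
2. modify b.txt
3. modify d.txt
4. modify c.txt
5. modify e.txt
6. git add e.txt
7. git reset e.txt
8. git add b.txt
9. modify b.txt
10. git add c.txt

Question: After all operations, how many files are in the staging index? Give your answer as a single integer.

After op 1 (modify a.txt): modified={a.txt} staged={none}
After op 2 (modify b.txt): modified={a.txt, b.txt} staged={none}
After op 3 (modify d.txt): modified={a.txt, b.txt, d.txt} staged={none}
After op 4 (modify c.txt): modified={a.txt, b.txt, c.txt, d.txt} staged={none}
After op 5 (modify e.txt): modified={a.txt, b.txt, c.txt, d.txt, e.txt} staged={none}
After op 6 (git add e.txt): modified={a.txt, b.txt, c.txt, d.txt} staged={e.txt}
After op 7 (git reset e.txt): modified={a.txt, b.txt, c.txt, d.txt, e.txt} staged={none}
After op 8 (git add b.txt): modified={a.txt, c.txt, d.txt, e.txt} staged={b.txt}
After op 9 (modify b.txt): modified={a.txt, b.txt, c.txt, d.txt, e.txt} staged={b.txt}
After op 10 (git add c.txt): modified={a.txt, b.txt, d.txt, e.txt} staged={b.txt, c.txt}
Final staged set: {b.txt, c.txt} -> count=2

Answer: 2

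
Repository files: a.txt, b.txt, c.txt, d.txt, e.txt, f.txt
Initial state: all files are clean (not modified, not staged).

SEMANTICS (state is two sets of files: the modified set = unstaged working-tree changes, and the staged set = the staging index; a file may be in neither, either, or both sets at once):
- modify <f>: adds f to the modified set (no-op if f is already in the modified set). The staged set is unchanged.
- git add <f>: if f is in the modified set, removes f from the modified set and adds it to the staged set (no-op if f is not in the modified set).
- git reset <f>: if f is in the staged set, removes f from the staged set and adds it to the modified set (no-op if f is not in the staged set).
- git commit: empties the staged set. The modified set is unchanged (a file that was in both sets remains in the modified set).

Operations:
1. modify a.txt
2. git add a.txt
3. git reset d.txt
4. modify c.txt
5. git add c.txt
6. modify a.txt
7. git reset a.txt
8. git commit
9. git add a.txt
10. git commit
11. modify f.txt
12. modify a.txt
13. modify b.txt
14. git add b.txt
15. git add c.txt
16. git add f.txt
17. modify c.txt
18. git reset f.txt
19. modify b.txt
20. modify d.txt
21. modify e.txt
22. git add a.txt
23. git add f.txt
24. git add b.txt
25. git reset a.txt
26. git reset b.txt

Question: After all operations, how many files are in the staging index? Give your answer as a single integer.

After op 1 (modify a.txt): modified={a.txt} staged={none}
After op 2 (git add a.txt): modified={none} staged={a.txt}
After op 3 (git reset d.txt): modified={none} staged={a.txt}
After op 4 (modify c.txt): modified={c.txt} staged={a.txt}
After op 5 (git add c.txt): modified={none} staged={a.txt, c.txt}
After op 6 (modify a.txt): modified={a.txt} staged={a.txt, c.txt}
After op 7 (git reset a.txt): modified={a.txt} staged={c.txt}
After op 8 (git commit): modified={a.txt} staged={none}
After op 9 (git add a.txt): modified={none} staged={a.txt}
After op 10 (git commit): modified={none} staged={none}
After op 11 (modify f.txt): modified={f.txt} staged={none}
After op 12 (modify a.txt): modified={a.txt, f.txt} staged={none}
After op 13 (modify b.txt): modified={a.txt, b.txt, f.txt} staged={none}
After op 14 (git add b.txt): modified={a.txt, f.txt} staged={b.txt}
After op 15 (git add c.txt): modified={a.txt, f.txt} staged={b.txt}
After op 16 (git add f.txt): modified={a.txt} staged={b.txt, f.txt}
After op 17 (modify c.txt): modified={a.txt, c.txt} staged={b.txt, f.txt}
After op 18 (git reset f.txt): modified={a.txt, c.txt, f.txt} staged={b.txt}
After op 19 (modify b.txt): modified={a.txt, b.txt, c.txt, f.txt} staged={b.txt}
After op 20 (modify d.txt): modified={a.txt, b.txt, c.txt, d.txt, f.txt} staged={b.txt}
After op 21 (modify e.txt): modified={a.txt, b.txt, c.txt, d.txt, e.txt, f.txt} staged={b.txt}
After op 22 (git add a.txt): modified={b.txt, c.txt, d.txt, e.txt, f.txt} staged={a.txt, b.txt}
After op 23 (git add f.txt): modified={b.txt, c.txt, d.txt, e.txt} staged={a.txt, b.txt, f.txt}
After op 24 (git add b.txt): modified={c.txt, d.txt, e.txt} staged={a.txt, b.txt, f.txt}
After op 25 (git reset a.txt): modified={a.txt, c.txt, d.txt, e.txt} staged={b.txt, f.txt}
After op 26 (git reset b.txt): modified={a.txt, b.txt, c.txt, d.txt, e.txt} staged={f.txt}
Final staged set: {f.txt} -> count=1

Answer: 1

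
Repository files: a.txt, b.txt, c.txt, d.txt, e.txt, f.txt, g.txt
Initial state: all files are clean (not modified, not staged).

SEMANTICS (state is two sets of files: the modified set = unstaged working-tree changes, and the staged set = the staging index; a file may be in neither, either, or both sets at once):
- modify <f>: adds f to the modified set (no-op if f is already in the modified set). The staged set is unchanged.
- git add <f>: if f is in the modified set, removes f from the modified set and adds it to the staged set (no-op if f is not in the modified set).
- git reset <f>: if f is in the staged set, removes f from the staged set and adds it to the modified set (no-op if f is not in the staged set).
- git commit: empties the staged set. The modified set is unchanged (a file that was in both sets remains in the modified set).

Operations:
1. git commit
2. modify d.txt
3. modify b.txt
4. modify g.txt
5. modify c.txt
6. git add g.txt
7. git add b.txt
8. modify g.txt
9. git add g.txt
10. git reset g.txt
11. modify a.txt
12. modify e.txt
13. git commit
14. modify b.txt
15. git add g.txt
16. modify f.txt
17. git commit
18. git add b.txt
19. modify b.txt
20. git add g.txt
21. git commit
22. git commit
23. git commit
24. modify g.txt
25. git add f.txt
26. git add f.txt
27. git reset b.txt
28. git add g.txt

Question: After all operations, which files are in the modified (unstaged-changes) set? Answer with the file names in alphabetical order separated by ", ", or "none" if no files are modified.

Answer: a.txt, b.txt, c.txt, d.txt, e.txt

Derivation:
After op 1 (git commit): modified={none} staged={none}
After op 2 (modify d.txt): modified={d.txt} staged={none}
After op 3 (modify b.txt): modified={b.txt, d.txt} staged={none}
After op 4 (modify g.txt): modified={b.txt, d.txt, g.txt} staged={none}
After op 5 (modify c.txt): modified={b.txt, c.txt, d.txt, g.txt} staged={none}
After op 6 (git add g.txt): modified={b.txt, c.txt, d.txt} staged={g.txt}
After op 7 (git add b.txt): modified={c.txt, d.txt} staged={b.txt, g.txt}
After op 8 (modify g.txt): modified={c.txt, d.txt, g.txt} staged={b.txt, g.txt}
After op 9 (git add g.txt): modified={c.txt, d.txt} staged={b.txt, g.txt}
After op 10 (git reset g.txt): modified={c.txt, d.txt, g.txt} staged={b.txt}
After op 11 (modify a.txt): modified={a.txt, c.txt, d.txt, g.txt} staged={b.txt}
After op 12 (modify e.txt): modified={a.txt, c.txt, d.txt, e.txt, g.txt} staged={b.txt}
After op 13 (git commit): modified={a.txt, c.txt, d.txt, e.txt, g.txt} staged={none}
After op 14 (modify b.txt): modified={a.txt, b.txt, c.txt, d.txt, e.txt, g.txt} staged={none}
After op 15 (git add g.txt): modified={a.txt, b.txt, c.txt, d.txt, e.txt} staged={g.txt}
After op 16 (modify f.txt): modified={a.txt, b.txt, c.txt, d.txt, e.txt, f.txt} staged={g.txt}
After op 17 (git commit): modified={a.txt, b.txt, c.txt, d.txt, e.txt, f.txt} staged={none}
After op 18 (git add b.txt): modified={a.txt, c.txt, d.txt, e.txt, f.txt} staged={b.txt}
After op 19 (modify b.txt): modified={a.txt, b.txt, c.txt, d.txt, e.txt, f.txt} staged={b.txt}
After op 20 (git add g.txt): modified={a.txt, b.txt, c.txt, d.txt, e.txt, f.txt} staged={b.txt}
After op 21 (git commit): modified={a.txt, b.txt, c.txt, d.txt, e.txt, f.txt} staged={none}
After op 22 (git commit): modified={a.txt, b.txt, c.txt, d.txt, e.txt, f.txt} staged={none}
After op 23 (git commit): modified={a.txt, b.txt, c.txt, d.txt, e.txt, f.txt} staged={none}
After op 24 (modify g.txt): modified={a.txt, b.txt, c.txt, d.txt, e.txt, f.txt, g.txt} staged={none}
After op 25 (git add f.txt): modified={a.txt, b.txt, c.txt, d.txt, e.txt, g.txt} staged={f.txt}
After op 26 (git add f.txt): modified={a.txt, b.txt, c.txt, d.txt, e.txt, g.txt} staged={f.txt}
After op 27 (git reset b.txt): modified={a.txt, b.txt, c.txt, d.txt, e.txt, g.txt} staged={f.txt}
After op 28 (git add g.txt): modified={a.txt, b.txt, c.txt, d.txt, e.txt} staged={f.txt, g.txt}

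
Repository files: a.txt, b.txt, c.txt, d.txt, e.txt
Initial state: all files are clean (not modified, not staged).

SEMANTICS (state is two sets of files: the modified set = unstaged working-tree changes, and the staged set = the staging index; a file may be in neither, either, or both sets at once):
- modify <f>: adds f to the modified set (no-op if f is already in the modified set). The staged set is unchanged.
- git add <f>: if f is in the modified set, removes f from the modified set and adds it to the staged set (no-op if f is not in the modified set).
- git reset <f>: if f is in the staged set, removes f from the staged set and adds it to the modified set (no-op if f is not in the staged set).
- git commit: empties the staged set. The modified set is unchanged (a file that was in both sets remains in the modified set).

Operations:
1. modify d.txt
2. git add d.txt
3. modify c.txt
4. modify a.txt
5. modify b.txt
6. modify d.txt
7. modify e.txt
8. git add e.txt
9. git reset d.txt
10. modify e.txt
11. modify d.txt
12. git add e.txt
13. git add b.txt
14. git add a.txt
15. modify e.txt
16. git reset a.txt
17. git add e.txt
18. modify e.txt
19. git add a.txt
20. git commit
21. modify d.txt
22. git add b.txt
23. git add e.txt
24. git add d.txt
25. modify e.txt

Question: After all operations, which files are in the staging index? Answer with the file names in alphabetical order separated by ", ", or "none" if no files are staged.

After op 1 (modify d.txt): modified={d.txt} staged={none}
After op 2 (git add d.txt): modified={none} staged={d.txt}
After op 3 (modify c.txt): modified={c.txt} staged={d.txt}
After op 4 (modify a.txt): modified={a.txt, c.txt} staged={d.txt}
After op 5 (modify b.txt): modified={a.txt, b.txt, c.txt} staged={d.txt}
After op 6 (modify d.txt): modified={a.txt, b.txt, c.txt, d.txt} staged={d.txt}
After op 7 (modify e.txt): modified={a.txt, b.txt, c.txt, d.txt, e.txt} staged={d.txt}
After op 8 (git add e.txt): modified={a.txt, b.txt, c.txt, d.txt} staged={d.txt, e.txt}
After op 9 (git reset d.txt): modified={a.txt, b.txt, c.txt, d.txt} staged={e.txt}
After op 10 (modify e.txt): modified={a.txt, b.txt, c.txt, d.txt, e.txt} staged={e.txt}
After op 11 (modify d.txt): modified={a.txt, b.txt, c.txt, d.txt, e.txt} staged={e.txt}
After op 12 (git add e.txt): modified={a.txt, b.txt, c.txt, d.txt} staged={e.txt}
After op 13 (git add b.txt): modified={a.txt, c.txt, d.txt} staged={b.txt, e.txt}
After op 14 (git add a.txt): modified={c.txt, d.txt} staged={a.txt, b.txt, e.txt}
After op 15 (modify e.txt): modified={c.txt, d.txt, e.txt} staged={a.txt, b.txt, e.txt}
After op 16 (git reset a.txt): modified={a.txt, c.txt, d.txt, e.txt} staged={b.txt, e.txt}
After op 17 (git add e.txt): modified={a.txt, c.txt, d.txt} staged={b.txt, e.txt}
After op 18 (modify e.txt): modified={a.txt, c.txt, d.txt, e.txt} staged={b.txt, e.txt}
After op 19 (git add a.txt): modified={c.txt, d.txt, e.txt} staged={a.txt, b.txt, e.txt}
After op 20 (git commit): modified={c.txt, d.txt, e.txt} staged={none}
After op 21 (modify d.txt): modified={c.txt, d.txt, e.txt} staged={none}
After op 22 (git add b.txt): modified={c.txt, d.txt, e.txt} staged={none}
After op 23 (git add e.txt): modified={c.txt, d.txt} staged={e.txt}
After op 24 (git add d.txt): modified={c.txt} staged={d.txt, e.txt}
After op 25 (modify e.txt): modified={c.txt, e.txt} staged={d.txt, e.txt}

Answer: d.txt, e.txt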